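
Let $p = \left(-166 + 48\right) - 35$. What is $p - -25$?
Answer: $-128$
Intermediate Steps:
$p = -153$ ($p = -118 - 35 = -153$)
$p - -25 = -153 - -25 = -153 + 25 = -128$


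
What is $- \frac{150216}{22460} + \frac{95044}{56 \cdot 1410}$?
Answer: $- \frac{121579589}{22168020} \approx -5.4845$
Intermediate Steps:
$- \frac{150216}{22460} + \frac{95044}{56 \cdot 1410} = \left(-150216\right) \frac{1}{22460} + \frac{95044}{78960} = - \frac{37554}{5615} + 95044 \cdot \frac{1}{78960} = - \frac{37554}{5615} + \frac{23761}{19740} = - \frac{121579589}{22168020}$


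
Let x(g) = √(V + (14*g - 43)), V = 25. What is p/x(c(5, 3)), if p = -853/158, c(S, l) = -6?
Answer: 853*I*√102/16116 ≈ 0.53455*I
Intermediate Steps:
x(g) = √(-18 + 14*g) (x(g) = √(25 + (14*g - 43)) = √(25 + (-43 + 14*g)) = √(-18 + 14*g))
p = -853/158 (p = -853*1/158 = -853/158 ≈ -5.3987)
p/x(c(5, 3)) = -853/(158*√(-18 + 14*(-6))) = -853/(158*√(-18 - 84)) = -853*(-I*√102/102)/158 = -(-853)*I*√102/16116 = 853*I*√102/16116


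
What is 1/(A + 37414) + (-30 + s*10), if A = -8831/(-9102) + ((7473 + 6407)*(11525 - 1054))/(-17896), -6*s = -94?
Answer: 226652961506462/1789365003339 ≈ 126.67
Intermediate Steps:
s = 47/3 (s = -⅙*(-94) = 47/3 ≈ 15.667)
A = -165337962923/20361174 (A = -8831*(-1/9102) + (13880*10471)*(-1/17896) = 8831/9102 + 145337480*(-1/17896) = 8831/9102 - 18167185/2237 = -165337962923/20361174 ≈ -8120.3)
1/(A + 37414) + (-30 + s*10) = 1/(-165337962923/20361174 + 37414) + (-30 + (47/3)*10) = 1/(596455001113/20361174) + (-30 + 470/3) = 20361174/596455001113 + 380/3 = 226652961506462/1789365003339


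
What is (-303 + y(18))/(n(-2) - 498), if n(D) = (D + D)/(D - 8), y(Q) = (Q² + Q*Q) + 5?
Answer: -875/1244 ≈ -0.70338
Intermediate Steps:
y(Q) = 5 + 2*Q² (y(Q) = (Q² + Q²) + 5 = 2*Q² + 5 = 5 + 2*Q²)
n(D) = 2*D/(-8 + D) (n(D) = (2*D)/(-8 + D) = 2*D/(-8 + D))
(-303 + y(18))/(n(-2) - 498) = (-303 + (5 + 2*18²))/(2*(-2)/(-8 - 2) - 498) = (-303 + (5 + 2*324))/(2*(-2)/(-10) - 498) = (-303 + (5 + 648))/(2*(-2)*(-⅒) - 498) = (-303 + 653)/(⅖ - 498) = 350/(-2488/5) = 350*(-5/2488) = -875/1244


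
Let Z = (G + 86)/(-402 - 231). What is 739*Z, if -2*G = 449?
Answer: 204703/1266 ≈ 161.69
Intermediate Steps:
G = -449/2 (G = -½*449 = -449/2 ≈ -224.50)
Z = 277/1266 (Z = (-449/2 + 86)/(-402 - 231) = -277/2/(-633) = -277/2*(-1/633) = 277/1266 ≈ 0.21880)
739*Z = 739*(277/1266) = 204703/1266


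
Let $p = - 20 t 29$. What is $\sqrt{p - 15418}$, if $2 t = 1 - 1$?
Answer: $i \sqrt{15418} \approx 124.17 i$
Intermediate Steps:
$t = 0$ ($t = \frac{1 - 1}{2} = \frac{1}{2} \cdot 0 = 0$)
$p = 0$ ($p = \left(-20\right) 0 \cdot 29 = 0 \cdot 29 = 0$)
$\sqrt{p - 15418} = \sqrt{0 - 15418} = \sqrt{-15418} = i \sqrt{15418}$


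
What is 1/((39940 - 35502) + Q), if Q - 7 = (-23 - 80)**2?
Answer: 1/15054 ≈ 6.6428e-5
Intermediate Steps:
Q = 10616 (Q = 7 + (-23 - 80)**2 = 7 + (-103)**2 = 7 + 10609 = 10616)
1/((39940 - 35502) + Q) = 1/((39940 - 35502) + 10616) = 1/(4438 + 10616) = 1/15054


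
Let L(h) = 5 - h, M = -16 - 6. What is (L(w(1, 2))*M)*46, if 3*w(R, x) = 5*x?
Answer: -5060/3 ≈ -1686.7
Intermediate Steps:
w(R, x) = 5*x/3 (w(R, x) = (5*x)/3 = 5*x/3)
M = -22
(L(w(1, 2))*M)*46 = ((5 - 5*2/3)*(-22))*46 = ((5 - 1*10/3)*(-22))*46 = ((5 - 10/3)*(-22))*46 = ((5/3)*(-22))*46 = -110/3*46 = -5060/3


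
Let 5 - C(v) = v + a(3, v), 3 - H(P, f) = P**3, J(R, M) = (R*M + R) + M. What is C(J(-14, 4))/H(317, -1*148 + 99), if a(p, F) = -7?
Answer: -39/15927505 ≈ -2.4486e-6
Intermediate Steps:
J(R, M) = M + R + M*R (J(R, M) = (M*R + R) + M = (R + M*R) + M = M + R + M*R)
H(P, f) = 3 - P**3
C(v) = 12 - v (C(v) = 5 - (v - 7) = 5 - (-7 + v) = 5 + (7 - v) = 12 - v)
C(J(-14, 4))/H(317, -1*148 + 99) = (12 - (4 - 14 + 4*(-14)))/(3 - 1*317**3) = (12 - (4 - 14 - 56))/(3 - 1*31855013) = (12 - 1*(-66))/(3 - 31855013) = (12 + 66)/(-31855010) = 78*(-1/31855010) = -39/15927505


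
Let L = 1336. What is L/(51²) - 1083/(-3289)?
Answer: 7210987/8554689 ≈ 0.84293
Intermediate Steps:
L/(51²) - 1083/(-3289) = 1336/(51²) - 1083/(-3289) = 1336/2601 - 1083*(-1/3289) = 1336*(1/2601) + 1083/3289 = 1336/2601 + 1083/3289 = 7210987/8554689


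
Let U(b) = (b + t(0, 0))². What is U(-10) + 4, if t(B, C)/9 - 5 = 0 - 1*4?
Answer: 5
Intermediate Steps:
t(B, C) = 9 (t(B, C) = 45 + 9*(0 - 1*4) = 45 + 9*(0 - 4) = 45 + 9*(-4) = 45 - 36 = 9)
U(b) = (9 + b)² (U(b) = (b + 9)² = (9 + b)²)
U(-10) + 4 = (9 - 10)² + 4 = (-1)² + 4 = 1 + 4 = 5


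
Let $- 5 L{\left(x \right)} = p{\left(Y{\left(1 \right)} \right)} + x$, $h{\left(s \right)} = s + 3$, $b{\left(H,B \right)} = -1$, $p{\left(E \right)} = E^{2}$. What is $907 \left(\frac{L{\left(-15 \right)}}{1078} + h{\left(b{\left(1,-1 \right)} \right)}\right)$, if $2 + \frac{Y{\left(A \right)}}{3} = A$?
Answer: $\frac{4891451}{2695} \approx 1815.0$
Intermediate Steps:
$Y{\left(A \right)} = -6 + 3 A$
$h{\left(s \right)} = 3 + s$
$L{\left(x \right)} = - \frac{9}{5} - \frac{x}{5}$ ($L{\left(x \right)} = - \frac{\left(-6 + 3 \cdot 1\right)^{2} + x}{5} = - \frac{\left(-6 + 3\right)^{2} + x}{5} = - \frac{\left(-3\right)^{2} + x}{5} = - \frac{9 + x}{5} = - \frac{9}{5} - \frac{x}{5}$)
$907 \left(\frac{L{\left(-15 \right)}}{1078} + h{\left(b{\left(1,-1 \right)} \right)}\right) = 907 \left(\frac{- \frac{9}{5} - -3}{1078} + \left(3 - 1\right)\right) = 907 \left(\left(- \frac{9}{5} + 3\right) \frac{1}{1078} + 2\right) = 907 \left(\frac{6}{5} \cdot \frac{1}{1078} + 2\right) = 907 \left(\frac{3}{2695} + 2\right) = 907 \cdot \frac{5393}{2695} = \frac{4891451}{2695}$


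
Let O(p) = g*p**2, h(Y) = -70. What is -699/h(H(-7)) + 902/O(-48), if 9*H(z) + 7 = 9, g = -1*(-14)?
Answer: 807503/80640 ≈ 10.014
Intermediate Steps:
g = 14
H(z) = 2/9 (H(z) = -7/9 + (1/9)*9 = -7/9 + 1 = 2/9)
O(p) = 14*p**2
-699/h(H(-7)) + 902/O(-48) = -699/(-70) + 902/((14*(-48)**2)) = -699*(-1/70) + 902/((14*2304)) = 699/70 + 902/32256 = 699/70 + 902*(1/32256) = 699/70 + 451/16128 = 807503/80640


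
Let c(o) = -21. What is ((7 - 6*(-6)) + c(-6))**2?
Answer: 484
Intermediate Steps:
((7 - 6*(-6)) + c(-6))**2 = ((7 - 6*(-6)) - 21)**2 = ((7 + 36) - 21)**2 = (43 - 21)**2 = 22**2 = 484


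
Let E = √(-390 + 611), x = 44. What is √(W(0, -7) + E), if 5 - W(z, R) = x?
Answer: √(-39 + √221) ≈ 4.9126*I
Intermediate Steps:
W(z, R) = -39 (W(z, R) = 5 - 1*44 = 5 - 44 = -39)
E = √221 ≈ 14.866
√(W(0, -7) + E) = √(-39 + √221)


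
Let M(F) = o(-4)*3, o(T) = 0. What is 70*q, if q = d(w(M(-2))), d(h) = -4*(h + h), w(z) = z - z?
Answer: 0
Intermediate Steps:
M(F) = 0 (M(F) = 0*3 = 0)
w(z) = 0
d(h) = -8*h
q = 0 (q = -8*0 = 0)
70*q = 70*0 = 0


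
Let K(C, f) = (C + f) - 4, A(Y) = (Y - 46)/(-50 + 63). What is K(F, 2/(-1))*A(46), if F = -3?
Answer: 0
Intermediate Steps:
A(Y) = -46/13 + Y/13 (A(Y) = (-46 + Y)/13 = (-46 + Y)*(1/13) = -46/13 + Y/13)
K(C, f) = -4 + C + f
K(F, 2/(-1))*A(46) = (-4 - 3 + 2/(-1))*(-46/13 + (1/13)*46) = (-4 - 3 + 2*(-1))*(-46/13 + 46/13) = (-4 - 3 - 2)*0 = -9*0 = 0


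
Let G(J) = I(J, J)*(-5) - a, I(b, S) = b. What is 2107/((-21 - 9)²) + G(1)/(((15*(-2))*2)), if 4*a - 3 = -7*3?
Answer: 4229/1800 ≈ 2.3494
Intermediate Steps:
a = -9/2 (a = ¾ + (-7*3)/4 = ¾ + (¼)*(-21) = ¾ - 21/4 = -9/2 ≈ -4.5000)
G(J) = 9/2 - 5*J (G(J) = J*(-5) - 1*(-9/2) = -5*J + 9/2 = 9/2 - 5*J)
2107/((-21 - 9)²) + G(1)/(((15*(-2))*2)) = 2107/((-21 - 9)²) + (9/2 - 5*1)/(((15*(-2))*2)) = 2107/((-30)²) + (9/2 - 5)/((-30*2)) = 2107/900 - ½/(-60) = 2107*(1/900) - ½*(-1/60) = 2107/900 + 1/120 = 4229/1800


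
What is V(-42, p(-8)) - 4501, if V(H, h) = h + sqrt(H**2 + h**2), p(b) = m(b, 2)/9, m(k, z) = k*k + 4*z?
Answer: -4493 + 2*sqrt(457) ≈ -4450.2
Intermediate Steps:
m(k, z) = k**2 + 4*z
p(b) = 8/9 + b**2/9 (p(b) = (b**2 + 4*2)/9 = (b**2 + 8)*(1/9) = (8 + b**2)*(1/9) = 8/9 + b**2/9)
V(-42, p(-8)) - 4501 = ((8/9 + (1/9)*(-8)**2) + sqrt((-42)**2 + (8/9 + (1/9)*(-8)**2)**2)) - 4501 = ((8/9 + (1/9)*64) + sqrt(1764 + (8/9 + (1/9)*64)**2)) - 4501 = ((8/9 + 64/9) + sqrt(1764 + (8/9 + 64/9)**2)) - 4501 = (8 + sqrt(1764 + 8**2)) - 4501 = (8 + sqrt(1764 + 64)) - 4501 = (8 + sqrt(1828)) - 4501 = (8 + 2*sqrt(457)) - 4501 = -4493 + 2*sqrt(457)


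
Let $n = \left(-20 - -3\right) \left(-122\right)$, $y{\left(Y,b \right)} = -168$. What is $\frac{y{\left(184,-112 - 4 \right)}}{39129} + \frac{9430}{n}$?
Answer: $\frac{61439673}{13525591} \approx 4.5425$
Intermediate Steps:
$n = 2074$ ($n = \left(-20 + 3\right) \left(-122\right) = \left(-17\right) \left(-122\right) = 2074$)
$\frac{y{\left(184,-112 - 4 \right)}}{39129} + \frac{9430}{n} = - \frac{168}{39129} + \frac{9430}{2074} = \left(-168\right) \frac{1}{39129} + 9430 \cdot \frac{1}{2074} = - \frac{56}{13043} + \frac{4715}{1037} = \frac{61439673}{13525591}$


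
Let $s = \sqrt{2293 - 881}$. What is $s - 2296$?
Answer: $-2296 + 2 \sqrt{353} \approx -2258.4$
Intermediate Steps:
$s = 2 \sqrt{353}$ ($s = \sqrt{1412} = 2 \sqrt{353} \approx 37.577$)
$s - 2296 = 2 \sqrt{353} - 2296 = -2296 + 2 \sqrt{353}$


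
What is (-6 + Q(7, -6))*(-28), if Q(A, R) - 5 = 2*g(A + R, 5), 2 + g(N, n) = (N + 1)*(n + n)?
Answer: -980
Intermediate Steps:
g(N, n) = -2 + 2*n*(1 + N) (g(N, n) = -2 + (N + 1)*(n + n) = -2 + (1 + N)*(2*n) = -2 + 2*n*(1 + N))
Q(A, R) = 21 + 20*A + 20*R (Q(A, R) = 5 + 2*(-2 + 2*5 + 2*(A + R)*5) = 5 + 2*(-2 + 10 + (10*A + 10*R)) = 5 + 2*(8 + 10*A + 10*R) = 5 + (16 + 20*A + 20*R) = 21 + 20*A + 20*R)
(-6 + Q(7, -6))*(-28) = (-6 + (21 + 20*7 + 20*(-6)))*(-28) = (-6 + (21 + 140 - 120))*(-28) = (-6 + 41)*(-28) = 35*(-28) = -980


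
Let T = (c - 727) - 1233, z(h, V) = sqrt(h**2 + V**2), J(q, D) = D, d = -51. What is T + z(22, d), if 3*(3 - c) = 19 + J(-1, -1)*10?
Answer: -1960 + sqrt(3085) ≈ -1904.5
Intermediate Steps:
z(h, V) = sqrt(V**2 + h**2)
c = 0 (c = 3 - (19 - 1*10)/3 = 3 - (19 - 10)/3 = 3 - 1/3*9 = 3 - 3 = 0)
T = -1960 (T = (0 - 727) - 1233 = -727 - 1233 = -1960)
T + z(22, d) = -1960 + sqrt((-51)**2 + 22**2) = -1960 + sqrt(2601 + 484) = -1960 + sqrt(3085)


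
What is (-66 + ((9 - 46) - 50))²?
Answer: 23409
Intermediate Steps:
(-66 + ((9 - 46) - 50))² = (-66 + (-37 - 50))² = (-66 - 87)² = (-153)² = 23409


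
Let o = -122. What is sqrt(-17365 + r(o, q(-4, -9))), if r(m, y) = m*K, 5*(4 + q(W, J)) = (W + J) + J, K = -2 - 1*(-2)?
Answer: I*sqrt(17365) ≈ 131.78*I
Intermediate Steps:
K = 0 (K = -2 + 2 = 0)
q(W, J) = -4 + W/5 + 2*J/5 (q(W, J) = -4 + ((W + J) + J)/5 = -4 + ((J + W) + J)/5 = -4 + (W + 2*J)/5 = -4 + (W/5 + 2*J/5) = -4 + W/5 + 2*J/5)
r(m, y) = 0 (r(m, y) = m*0 = 0)
sqrt(-17365 + r(o, q(-4, -9))) = sqrt(-17365 + 0) = sqrt(-17365) = I*sqrt(17365)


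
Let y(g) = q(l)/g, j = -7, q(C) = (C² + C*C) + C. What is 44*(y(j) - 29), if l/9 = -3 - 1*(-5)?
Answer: -38236/7 ≈ -5462.3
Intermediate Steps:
l = 18 (l = 9*(-3 - 1*(-5)) = 9*(-3 + 5) = 9*2 = 18)
q(C) = C + 2*C² (q(C) = (C² + C²) + C = 2*C² + C = C + 2*C²)
y(g) = 666/g (y(g) = (18*(1 + 2*18))/g = (18*(1 + 36))/g = (18*37)/g = 666/g)
44*(y(j) - 29) = 44*(666/(-7) - 29) = 44*(666*(-⅐) - 29) = 44*(-666/7 - 29) = 44*(-869/7) = -38236/7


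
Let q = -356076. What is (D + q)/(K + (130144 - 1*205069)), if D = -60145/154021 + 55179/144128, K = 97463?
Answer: -7904438246922089/500315172550144 ≈ -15.799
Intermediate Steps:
D = -169853801/22198738688 (D = -60145*1/154021 + 55179*(1/144128) = -60145/154021 + 55179/144128 = -169853801/22198738688 ≈ -0.0076515)
(D + q)/(K + (130144 - 1*205069)) = (-169853801/22198738688 - 356076)/(97463 + (130144 - 1*205069)) = -7904438246922089/(22198738688*(97463 + (130144 - 205069))) = -7904438246922089/(22198738688*(97463 - 74925)) = -7904438246922089/22198738688/22538 = -7904438246922089/22198738688*1/22538 = -7904438246922089/500315172550144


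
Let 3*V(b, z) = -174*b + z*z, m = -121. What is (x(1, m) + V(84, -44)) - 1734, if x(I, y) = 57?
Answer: -17711/3 ≈ -5903.7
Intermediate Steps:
V(b, z) = -58*b + z²/3 (V(b, z) = (-174*b + z*z)/3 = (-174*b + z²)/3 = (z² - 174*b)/3 = -58*b + z²/3)
(x(1, m) + V(84, -44)) - 1734 = (57 + (-58*84 + (⅓)*(-44)²)) - 1734 = (57 + (-4872 + (⅓)*1936)) - 1734 = (57 + (-4872 + 1936/3)) - 1734 = (57 - 12680/3) - 1734 = -12509/3 - 1734 = -17711/3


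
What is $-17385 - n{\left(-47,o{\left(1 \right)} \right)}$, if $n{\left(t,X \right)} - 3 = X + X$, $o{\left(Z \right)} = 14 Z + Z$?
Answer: $-17418$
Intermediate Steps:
$o{\left(Z \right)} = 15 Z$
$n{\left(t,X \right)} = 3 + 2 X$ ($n{\left(t,X \right)} = 3 + \left(X + X\right) = 3 + 2 X$)
$-17385 - n{\left(-47,o{\left(1 \right)} \right)} = -17385 - \left(3 + 2 \cdot 15 \cdot 1\right) = -17385 - \left(3 + 2 \cdot 15\right) = -17385 - \left(3 + 30\right) = -17385 - 33 = -17418$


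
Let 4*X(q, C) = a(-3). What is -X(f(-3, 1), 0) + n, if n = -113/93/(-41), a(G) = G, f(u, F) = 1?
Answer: 11891/15252 ≈ 0.77964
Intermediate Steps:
X(q, C) = -3/4 (X(q, C) = (1/4)*(-3) = -3/4)
n = 113/3813 (n = -113*1/93*(-1/41) = -113/93*(-1/41) = 113/3813 ≈ 0.029635)
-X(f(-3, 1), 0) + n = -1*(-3/4) + 113/3813 = 3/4 + 113/3813 = 11891/15252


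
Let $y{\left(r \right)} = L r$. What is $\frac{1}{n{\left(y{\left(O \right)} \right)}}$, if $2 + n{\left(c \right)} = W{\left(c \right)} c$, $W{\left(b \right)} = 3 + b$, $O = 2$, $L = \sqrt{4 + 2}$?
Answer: $\frac{11}{134} - \frac{3 \sqrt{6}}{134} \approx 0.02725$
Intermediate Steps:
$L = \sqrt{6} \approx 2.4495$
$y{\left(r \right)} = r \sqrt{6}$ ($y{\left(r \right)} = \sqrt{6} r = r \sqrt{6}$)
$n{\left(c \right)} = -2 + c \left(3 + c\right)$ ($n{\left(c \right)} = -2 + \left(3 + c\right) c = -2 + c \left(3 + c\right)$)
$\frac{1}{n{\left(y{\left(O \right)} \right)}} = \frac{1}{-2 + 2 \sqrt{6} \left(3 + 2 \sqrt{6}\right)}$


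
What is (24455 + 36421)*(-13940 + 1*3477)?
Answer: -636945588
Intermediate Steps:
(24455 + 36421)*(-13940 + 1*3477) = 60876*(-13940 + 3477) = 60876*(-10463) = -636945588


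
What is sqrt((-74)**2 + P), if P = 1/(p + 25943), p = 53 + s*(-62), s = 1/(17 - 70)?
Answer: sqrt(415841008073442)/275570 ≈ 74.000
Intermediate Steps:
s = -1/53 (s = 1/(-53) = -1/53 ≈ -0.018868)
p = 2871/53 (p = 53 - 1/53*(-62) = 53 + 62/53 = 2871/53 ≈ 54.170)
P = 53/1377850 (P = 1/(2871/53 + 25943) = 1/(1377850/53) = 53/1377850 ≈ 3.8466e-5)
sqrt((-74)**2 + P) = sqrt((-74)**2 + 53/1377850) = sqrt(5476 + 53/1377850) = sqrt(7545106653/1377850) = sqrt(415841008073442)/275570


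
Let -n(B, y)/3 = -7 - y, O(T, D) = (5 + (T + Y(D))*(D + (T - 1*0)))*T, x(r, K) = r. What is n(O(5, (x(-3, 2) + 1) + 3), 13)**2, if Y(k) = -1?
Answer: 3600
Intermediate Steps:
O(T, D) = T*(5 + (-1 + T)*(D + T)) (O(T, D) = (5 + (T - 1)*(D + (T - 1*0)))*T = (5 + (-1 + T)*(D + (T + 0)))*T = (5 + (-1 + T)*(D + T))*T = T*(5 + (-1 + T)*(D + T)))
n(B, y) = 21 + 3*y (n(B, y) = -3*(-7 - y) = 21 + 3*y)
n(O(5, (x(-3, 2) + 1) + 3), 13)**2 = (21 + 3*13)**2 = (21 + 39)**2 = 60**2 = 3600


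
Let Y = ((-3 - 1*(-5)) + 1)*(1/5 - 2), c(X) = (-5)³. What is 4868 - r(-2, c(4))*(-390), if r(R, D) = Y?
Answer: 2762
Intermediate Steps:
c(X) = -125
Y = -27/5 (Y = ((-3 + 5) + 1)*(1*(⅕) - 2) = (2 + 1)*(⅕ - 2) = 3*(-9/5) = -27/5 ≈ -5.4000)
r(R, D) = -27/5
4868 - r(-2, c(4))*(-390) = 4868 - (-27)*(-390)/5 = 4868 - 1*2106 = 4868 - 2106 = 2762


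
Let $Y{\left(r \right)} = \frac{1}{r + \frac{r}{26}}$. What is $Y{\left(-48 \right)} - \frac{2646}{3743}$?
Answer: $- \frac{1763267}{2425464} \approx -0.72698$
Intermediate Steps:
$Y{\left(r \right)} = \frac{26}{27 r}$ ($Y{\left(r \right)} = \frac{1}{r + r \frac{1}{26}} = \frac{1}{r + \frac{r}{26}} = \frac{1}{\frac{27}{26} r} = \frac{26}{27 r}$)
$Y{\left(-48 \right)} - \frac{2646}{3743} = \frac{26}{27 \left(-48\right)} - \frac{2646}{3743} = \frac{26}{27} \left(- \frac{1}{48}\right) - 2646 \cdot \frac{1}{3743} = - \frac{13}{648} - \frac{2646}{3743} = - \frac{1763267}{2425464}$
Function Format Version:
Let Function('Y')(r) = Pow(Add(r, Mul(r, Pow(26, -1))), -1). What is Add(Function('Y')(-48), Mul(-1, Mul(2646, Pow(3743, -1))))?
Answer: Rational(-1763267, 2425464) ≈ -0.72698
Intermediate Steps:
Function('Y')(r) = Mul(Rational(26, 27), Pow(r, -1)) (Function('Y')(r) = Pow(Add(r, Mul(r, Rational(1, 26))), -1) = Pow(Add(r, Mul(Rational(1, 26), r)), -1) = Pow(Mul(Rational(27, 26), r), -1) = Mul(Rational(26, 27), Pow(r, -1)))
Add(Function('Y')(-48), Mul(-1, Mul(2646, Pow(3743, -1)))) = Add(Mul(Rational(26, 27), Pow(-48, -1)), Mul(-1, Mul(2646, Pow(3743, -1)))) = Add(Mul(Rational(26, 27), Rational(-1, 48)), Mul(-1, Mul(2646, Rational(1, 3743)))) = Add(Rational(-13, 648), Mul(-1, Rational(2646, 3743))) = Add(Rational(-13, 648), Rational(-2646, 3743)) = Rational(-1763267, 2425464)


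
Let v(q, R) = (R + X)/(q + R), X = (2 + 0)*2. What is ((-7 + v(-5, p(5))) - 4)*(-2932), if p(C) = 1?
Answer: 35917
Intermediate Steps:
X = 4 (X = 2*2 = 4)
v(q, R) = (4 + R)/(R + q) (v(q, R) = (R + 4)/(q + R) = (4 + R)/(R + q))
((-7 + v(-5, p(5))) - 4)*(-2932) = ((-7 + (4 + 1)/(1 - 5)) - 4)*(-2932) = ((-7 + 5/(-4)) - 4)*(-2932) = ((-7 - 1/4*5) - 4)*(-2932) = ((-7 - 5/4) - 4)*(-2932) = (-33/4 - 4)*(-2932) = -49/4*(-2932) = 35917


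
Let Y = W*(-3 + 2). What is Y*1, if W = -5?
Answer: 5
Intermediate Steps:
Y = 5 (Y = -5*(-3 + 2) = -5*(-1) = 5)
Y*1 = 5*1 = 5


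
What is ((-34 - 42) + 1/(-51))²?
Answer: 15031129/2601 ≈ 5779.0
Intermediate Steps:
((-34 - 42) + 1/(-51))² = (-76 - 1/51)² = (-3877/51)² = 15031129/2601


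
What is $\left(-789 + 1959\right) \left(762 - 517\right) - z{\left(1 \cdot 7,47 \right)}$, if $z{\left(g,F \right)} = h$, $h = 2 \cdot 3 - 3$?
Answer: $286647$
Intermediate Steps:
$h = 3$ ($h = 6 - 3 = 3$)
$z{\left(g,F \right)} = 3$
$\left(-789 + 1959\right) \left(762 - 517\right) - z{\left(1 \cdot 7,47 \right)} = \left(-789 + 1959\right) \left(762 - 517\right) - 3 = 1170 \cdot 245 - 3 = 286650 - 3 = 286647$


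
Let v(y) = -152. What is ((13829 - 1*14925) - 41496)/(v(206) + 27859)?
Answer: -42592/27707 ≈ -1.5372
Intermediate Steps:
((13829 - 1*14925) - 41496)/(v(206) + 27859) = ((13829 - 1*14925) - 41496)/(-152 + 27859) = ((13829 - 14925) - 41496)/27707 = (-1096 - 41496)*(1/27707) = -42592*1/27707 = -42592/27707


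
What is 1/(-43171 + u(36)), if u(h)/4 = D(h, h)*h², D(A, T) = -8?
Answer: -1/84643 ≈ -1.1814e-5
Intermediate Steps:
u(h) = -32*h² (u(h) = 4*(-8*h²) = -32*h²)
1/(-43171 + u(36)) = 1/(-43171 - 32*36²) = 1/(-43171 - 32*1296) = 1/(-43171 - 41472) = 1/(-84643) = -1/84643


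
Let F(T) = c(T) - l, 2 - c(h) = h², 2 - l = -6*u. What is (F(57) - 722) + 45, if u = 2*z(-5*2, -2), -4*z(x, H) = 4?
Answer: -3914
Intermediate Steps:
z(x, H) = -1 (z(x, H) = -¼*4 = -1)
u = -2 (u = 2*(-1) = -2)
l = -10 (l = 2 - (-6)*(-2) = 2 - 1*12 = 2 - 12 = -10)
c(h) = 2 - h²
F(T) = 12 - T² (F(T) = (2 - T²) - 1*(-10) = (2 - T²) + 10 = 12 - T²)
(F(57) - 722) + 45 = ((12 - 1*57²) - 722) + 45 = ((12 - 1*3249) - 722) + 45 = ((12 - 3249) - 722) + 45 = (-3237 - 722) + 45 = -3959 + 45 = -3914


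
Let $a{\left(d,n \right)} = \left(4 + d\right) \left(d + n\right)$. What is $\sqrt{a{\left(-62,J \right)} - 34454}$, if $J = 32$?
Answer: $i \sqrt{32714} \approx 180.87 i$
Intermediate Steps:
$\sqrt{a{\left(-62,J \right)} - 34454} = \sqrt{\left(\left(-62\right)^{2} + 4 \left(-62\right) + 4 \cdot 32 - 1984\right) - 34454} = \sqrt{\left(3844 - 248 + 128 - 1984\right) - 34454} = \sqrt{1740 - 34454} = \sqrt{-32714} = i \sqrt{32714}$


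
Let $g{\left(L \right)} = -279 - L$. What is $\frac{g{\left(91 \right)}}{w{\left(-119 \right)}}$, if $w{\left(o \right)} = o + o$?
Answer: $\frac{185}{119} \approx 1.5546$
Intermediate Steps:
$w{\left(o \right)} = 2 o$
$\frac{g{\left(91 \right)}}{w{\left(-119 \right)}} = \frac{-279 - 91}{2 \left(-119\right)} = \frac{-279 - 91}{-238} = \left(-370\right) \left(- \frac{1}{238}\right) = \frac{185}{119}$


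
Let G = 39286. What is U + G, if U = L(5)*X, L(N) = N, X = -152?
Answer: 38526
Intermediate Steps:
U = -760 (U = 5*(-152) = -760)
U + G = -760 + 39286 = 38526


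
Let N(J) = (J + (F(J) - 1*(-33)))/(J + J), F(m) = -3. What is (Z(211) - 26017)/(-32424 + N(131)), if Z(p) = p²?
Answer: -4848048/8494927 ≈ -0.57070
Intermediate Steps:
N(J) = (30 + J)/(2*J) (N(J) = (J + (-3 - 1*(-33)))/(J + J) = (J + (-3 + 33))/((2*J)) = (J + 30)*(1/(2*J)) = (30 + J)*(1/(2*J)) = (30 + J)/(2*J))
(Z(211) - 26017)/(-32424 + N(131)) = (211² - 26017)/(-32424 + (½)*(30 + 131)/131) = (44521 - 26017)/(-32424 + (½)*(1/131)*161) = 18504/(-32424 + 161/262) = 18504/(-8494927/262) = 18504*(-262/8494927) = -4848048/8494927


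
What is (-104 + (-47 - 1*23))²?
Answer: 30276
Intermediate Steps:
(-104 + (-47 - 1*23))² = (-104 + (-47 - 23))² = (-104 - 70)² = (-174)² = 30276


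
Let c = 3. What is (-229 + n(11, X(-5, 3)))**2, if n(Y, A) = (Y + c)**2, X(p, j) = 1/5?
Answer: 1089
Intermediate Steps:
X(p, j) = 1/5
n(Y, A) = (3 + Y)**2 (n(Y, A) = (Y + 3)**2 = (3 + Y)**2)
(-229 + n(11, X(-5, 3)))**2 = (-229 + (3 + 11)**2)**2 = (-229 + 14**2)**2 = (-229 + 196)**2 = (-33)**2 = 1089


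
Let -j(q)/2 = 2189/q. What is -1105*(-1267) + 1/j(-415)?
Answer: 6129353645/4378 ≈ 1.4000e+6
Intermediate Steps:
j(q) = -4378/q
-1105*(-1267) + 1/j(-415) = -1105*(-1267) + 1/(-4378/(-415)) = 1400035 + 1/(-4378*(-1/415)) = 1400035 + 1/(4378/415) = 1400035 + 415/4378 = 6129353645/4378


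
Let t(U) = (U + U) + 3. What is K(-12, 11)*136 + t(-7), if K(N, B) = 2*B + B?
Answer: 4477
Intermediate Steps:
t(U) = 3 + 2*U (t(U) = 2*U + 3 = 3 + 2*U)
K(N, B) = 3*B
K(-12, 11)*136 + t(-7) = (3*11)*136 + (3 + 2*(-7)) = 33*136 + (3 - 14) = 4488 - 11 = 4477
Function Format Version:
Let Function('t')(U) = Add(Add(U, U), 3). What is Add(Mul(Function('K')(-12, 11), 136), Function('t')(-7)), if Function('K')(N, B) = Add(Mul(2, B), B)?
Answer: 4477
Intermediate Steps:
Function('t')(U) = Add(3, Mul(2, U)) (Function('t')(U) = Add(Mul(2, U), 3) = Add(3, Mul(2, U)))
Function('K')(N, B) = Mul(3, B)
Add(Mul(Function('K')(-12, 11), 136), Function('t')(-7)) = Add(Mul(Mul(3, 11), 136), Add(3, Mul(2, -7))) = Add(Mul(33, 136), Add(3, -14)) = Add(4488, -11) = 4477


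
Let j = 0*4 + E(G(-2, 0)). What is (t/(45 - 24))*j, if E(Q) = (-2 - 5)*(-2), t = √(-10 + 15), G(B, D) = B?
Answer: 2*√5/3 ≈ 1.4907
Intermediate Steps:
t = √5 ≈ 2.2361
E(Q) = 14 (E(Q) = -7*(-2) = 14)
j = 14 (j = 0*4 + 14 = 0 + 14 = 14)
(t/(45 - 24))*j = (√5/(45 - 24))*14 = (√5/21)*14 = 2*√5/3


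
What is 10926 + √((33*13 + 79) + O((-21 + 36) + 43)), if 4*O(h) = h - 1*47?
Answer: 10926 + 3*√227/2 ≈ 10949.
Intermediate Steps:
O(h) = -47/4 + h/4 (O(h) = (h - 1*47)/4 = (h - 47)/4 = (-47 + h)/4 = -47/4 + h/4)
10926 + √((33*13 + 79) + O((-21 + 36) + 43)) = 10926 + √((33*13 + 79) + (-47/4 + ((-21 + 36) + 43)/4)) = 10926 + √((429 + 79) + (-47/4 + (15 + 43)/4)) = 10926 + √(508 + (-47/4 + (¼)*58)) = 10926 + √(508 + (-47/4 + 29/2)) = 10926 + √(508 + 11/4) = 10926 + √(2043/4) = 10926 + 3*√227/2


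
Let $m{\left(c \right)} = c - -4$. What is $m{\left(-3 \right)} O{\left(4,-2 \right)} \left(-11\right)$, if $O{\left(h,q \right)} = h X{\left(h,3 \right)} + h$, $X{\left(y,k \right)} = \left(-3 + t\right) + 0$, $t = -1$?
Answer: $132$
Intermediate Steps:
$X{\left(y,k \right)} = -4$ ($X{\left(y,k \right)} = \left(-3 - 1\right) + 0 = -4 + 0 = -4$)
$O{\left(h,q \right)} = - 3 h$ ($O{\left(h,q \right)} = h \left(-4\right) + h = - 4 h + h = - 3 h$)
$m{\left(c \right)} = 4 + c$ ($m{\left(c \right)} = c + 4 = 4 + c$)
$m{\left(-3 \right)} O{\left(4,-2 \right)} \left(-11\right) = \left(4 - 3\right) \left(\left(-3\right) 4\right) \left(-11\right) = 1 \left(-12\right) \left(-11\right) = \left(-12\right) \left(-11\right) = 132$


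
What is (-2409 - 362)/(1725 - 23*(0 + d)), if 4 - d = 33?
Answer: -2771/2392 ≈ -1.1584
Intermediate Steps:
d = -29 (d = 4 - 1*33 = 4 - 33 = -29)
(-2409 - 362)/(1725 - 23*(0 + d)) = (-2409 - 362)/(1725 - 23*(0 - 29)) = -2771/(1725 - 23*(-29)) = -2771/(1725 + 667) = -2771/2392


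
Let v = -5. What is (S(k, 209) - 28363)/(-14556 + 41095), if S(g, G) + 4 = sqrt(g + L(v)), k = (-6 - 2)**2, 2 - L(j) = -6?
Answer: -28367/26539 + 6*sqrt(2)/26539 ≈ -1.0686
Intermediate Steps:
L(j) = 8 (L(j) = 2 - 1*(-6) = 2 + 6 = 8)
k = 64 (k = (-8)**2 = 64)
S(g, G) = -4 + sqrt(8 + g) (S(g, G) = -4 + sqrt(g + 8) = -4 + sqrt(8 + g))
(S(k, 209) - 28363)/(-14556 + 41095) = ((-4 + sqrt(8 + 64)) - 28363)/(-14556 + 41095) = ((-4 + sqrt(72)) - 28363)/26539 = ((-4 + 6*sqrt(2)) - 28363)*(1/26539) = (-28367 + 6*sqrt(2))*(1/26539) = -28367/26539 + 6*sqrt(2)/26539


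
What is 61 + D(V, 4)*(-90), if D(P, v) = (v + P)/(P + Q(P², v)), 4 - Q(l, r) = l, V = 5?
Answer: 893/8 ≈ 111.63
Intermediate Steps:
Q(l, r) = 4 - l
D(P, v) = (P + v)/(4 + P - P²) (D(P, v) = (v + P)/(P + (4 - P²)) = (P + v)/(4 + P - P²))
61 + D(V, 4)*(-90) = 61 + ((5 + 4)/(4 + 5 - 1*5²))*(-90) = 61 + (9/(4 + 5 - 1*25))*(-90) = 61 + (9/(4 + 5 - 25))*(-90) = 61 + (9/(-16))*(-90) = 61 - 1/16*9*(-90) = 61 - 9/16*(-90) = 61 + 405/8 = 893/8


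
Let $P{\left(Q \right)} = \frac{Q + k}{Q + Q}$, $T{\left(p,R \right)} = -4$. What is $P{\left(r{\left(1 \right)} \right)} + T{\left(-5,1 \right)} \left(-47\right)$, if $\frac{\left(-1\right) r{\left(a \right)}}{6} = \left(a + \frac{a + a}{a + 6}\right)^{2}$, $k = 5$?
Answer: $\frac{182977}{972} \approx 188.25$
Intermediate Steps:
$r{\left(a \right)} = - 6 \left(a + \frac{2 a}{6 + a}\right)^{2}$ ($r{\left(a \right)} = - 6 \left(a + \frac{a + a}{a + 6}\right)^{2} = - 6 \left(a + \frac{2 a}{6 + a}\right)^{2}$)
$P{\left(Q \right)} = \frac{5 + Q}{2 Q}$ ($P{\left(Q \right)} = \frac{Q + 5}{Q + Q} = \frac{5 + Q}{2 Q}$)
$P{\left(r{\left(1 \right)} \right)} + T{\left(-5,1 \right)} \left(-47\right) = \frac{5 - \frac{6 \cdot 1^{2} \left(8 + 1\right)^{2}}{\left(6 + 1\right)^{2}}}{2 \left(- \frac{6 \cdot 1^{2} \left(8 + 1\right)^{2}}{\left(6 + 1\right)^{2}}\right)} - -188 = \frac{5 - \frac{6 \cdot 9^{2}}{49}}{2 \left(\left(-6\right) 1 \cdot \frac{1}{49} \cdot 9^{2}\right)} + 188 = \frac{5 - 6 \cdot \frac{1}{49} \cdot 81}{2 \left(\left(-6\right) 1 \cdot \frac{1}{49} \cdot 81\right)} + 188 = \frac{5 - \frac{486}{49}}{2 \left(- \frac{486}{49}\right)} + 188 = \frac{1}{2} \left(- \frac{49}{486}\right) \left(- \frac{241}{49}\right) + 188 = \frac{241}{972} + 188 = \frac{182977}{972}$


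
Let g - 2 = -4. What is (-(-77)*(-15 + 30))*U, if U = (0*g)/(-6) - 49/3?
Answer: -18865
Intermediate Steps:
g = -2 (g = 2 - 4 = -2)
U = -49/3 (U = (0*(-2))/(-6) - 49/3 = 0*(-⅙) - 49*⅓ = 0 - 49/3 = -49/3 ≈ -16.333)
(-(-77)*(-15 + 30))*U = -(-77)*(-15 + 30)*(-49/3) = -(-77)*15*(-49/3) = -77*(-15)*(-49/3) = 1155*(-49/3) = -18865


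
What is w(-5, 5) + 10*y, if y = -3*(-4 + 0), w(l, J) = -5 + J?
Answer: 120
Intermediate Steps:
y = 12 (y = -3*(-4) = 12)
w(-5, 5) + 10*y = (-5 + 5) + 10*12 = 0 + 120 = 120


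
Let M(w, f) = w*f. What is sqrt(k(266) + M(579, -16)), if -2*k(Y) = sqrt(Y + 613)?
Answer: sqrt(-37056 - 2*sqrt(879))/2 ≈ 96.327*I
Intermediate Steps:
M(w, f) = f*w
k(Y) = -sqrt(613 + Y)/2 (k(Y) = -sqrt(Y + 613)/2 = -sqrt(613 + Y)/2)
sqrt(k(266) + M(579, -16)) = sqrt(-sqrt(613 + 266)/2 - 16*579) = sqrt(-sqrt(879)/2 - 9264) = sqrt(-9264 - sqrt(879)/2)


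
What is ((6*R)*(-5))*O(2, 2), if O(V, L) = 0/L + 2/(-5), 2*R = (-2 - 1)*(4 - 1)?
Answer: -54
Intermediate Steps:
R = -9/2 (R = ((-2 - 1)*(4 - 1))/2 = (-3*3)/2 = (1/2)*(-9) = -9/2 ≈ -4.5000)
O(V, L) = -2/5 (O(V, L) = 0 + 2*(-1/5) = 0 - 2/5 = -2/5)
((6*R)*(-5))*O(2, 2) = ((6*(-9/2))*(-5))*(-2/5) = -27*(-5)*(-2/5) = 135*(-2/5) = -54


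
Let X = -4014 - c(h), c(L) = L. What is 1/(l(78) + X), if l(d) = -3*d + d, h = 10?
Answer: -1/4180 ≈ -0.00023923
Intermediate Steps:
l(d) = -2*d
X = -4024 (X = -4014 - 1*10 = -4014 - 10 = -4024)
1/(l(78) + X) = 1/(-2*78 - 4024) = 1/(-156 - 4024) = 1/(-4180) = -1/4180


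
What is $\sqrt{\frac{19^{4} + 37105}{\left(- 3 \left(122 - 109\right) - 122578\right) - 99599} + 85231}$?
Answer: $\frac{\sqrt{263041585601595}}{55554} \approx 291.94$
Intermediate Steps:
$\sqrt{\frac{19^{4} + 37105}{\left(- 3 \left(122 - 109\right) - 122578\right) - 99599} + 85231} = \sqrt{\frac{130321 + 37105}{\left(\left(-3\right) 13 - 122578\right) - 99599} + 85231} = \sqrt{\frac{167426}{\left(-39 - 122578\right) - 99599} + 85231} = \sqrt{\frac{167426}{-122617 - 99599} + 85231} = \sqrt{\frac{167426}{-222216} + 85231} = \sqrt{167426 \left(- \frac{1}{222216}\right) + 85231} = \sqrt{- \frac{83713}{111108} + 85231} = \sqrt{\frac{9469762235}{111108}} = \frac{\sqrt{263041585601595}}{55554}$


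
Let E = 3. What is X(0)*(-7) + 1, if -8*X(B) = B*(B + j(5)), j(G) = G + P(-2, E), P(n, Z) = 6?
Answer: 1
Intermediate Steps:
j(G) = 6 + G (j(G) = G + 6 = 6 + G)
X(B) = -B*(11 + B)/8 (X(B) = -B*(B + (6 + 5))/8 = -B*(B + 11)/8 = -B*(11 + B)/8)
X(0)*(-7) + 1 = -⅛*0*(11 + 0)*(-7) + 1 = -⅛*0*11*(-7) + 1 = 0*(-7) + 1 = 0 + 1 = 1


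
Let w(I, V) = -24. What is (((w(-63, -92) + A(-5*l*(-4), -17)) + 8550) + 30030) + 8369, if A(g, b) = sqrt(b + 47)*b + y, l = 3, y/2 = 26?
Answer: 46977 - 17*sqrt(30) ≈ 46884.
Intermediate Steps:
y = 52 (y = 2*26 = 52)
A(g, b) = 52 + b*sqrt(47 + b) (A(g, b) = sqrt(b + 47)*b + 52 = sqrt(47 + b)*b + 52 = b*sqrt(47 + b) + 52 = 52 + b*sqrt(47 + b))
(((w(-63, -92) + A(-5*l*(-4), -17)) + 8550) + 30030) + 8369 = (((-24 + (52 - 17*sqrt(47 - 17))) + 8550) + 30030) + 8369 = (((-24 + (52 - 17*sqrt(30))) + 8550) + 30030) + 8369 = (((28 - 17*sqrt(30)) + 8550) + 30030) + 8369 = ((8578 - 17*sqrt(30)) + 30030) + 8369 = (38608 - 17*sqrt(30)) + 8369 = 46977 - 17*sqrt(30)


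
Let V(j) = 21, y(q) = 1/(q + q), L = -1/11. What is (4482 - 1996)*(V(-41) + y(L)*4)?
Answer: -2486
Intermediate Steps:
L = -1/11 (L = -1*1/11 = -1/11 ≈ -0.090909)
y(q) = 1/(2*q)
(4482 - 1996)*(V(-41) + y(L)*4) = (4482 - 1996)*(21 + (1/(2*(-1/11)))*4) = 2486*(21 + ((½)*(-11))*4) = 2486*(21 - 11/2*4) = 2486*(21 - 22) = 2486*(-1) = -2486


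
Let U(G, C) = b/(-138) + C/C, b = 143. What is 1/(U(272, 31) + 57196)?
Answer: 138/7893043 ≈ 1.7484e-5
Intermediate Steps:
U(G, C) = -5/138 (U(G, C) = 143/(-138) + C/C = 143*(-1/138) + 1 = -143/138 + 1 = -5/138)
1/(U(272, 31) + 57196) = 1/(-5/138 + 57196) = 1/(7893043/138) = 138/7893043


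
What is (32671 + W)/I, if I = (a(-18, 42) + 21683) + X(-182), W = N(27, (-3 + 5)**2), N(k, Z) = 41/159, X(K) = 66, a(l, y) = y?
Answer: 5194730/3464769 ≈ 1.4993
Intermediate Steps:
N(k, Z) = 41/159 (N(k, Z) = 41*(1/159) = 41/159)
W = 41/159 ≈ 0.25786
I = 21791 (I = (42 + 21683) + 66 = 21725 + 66 = 21791)
(32671 + W)/I = (32671 + 41/159)/21791 = (5194730/159)*(1/21791) = 5194730/3464769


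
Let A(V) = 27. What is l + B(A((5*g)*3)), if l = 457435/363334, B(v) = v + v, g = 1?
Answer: 20077471/363334 ≈ 55.259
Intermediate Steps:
B(v) = 2*v
l = 457435/363334 (l = 457435*(1/363334) = 457435/363334 ≈ 1.2590)
l + B(A((5*g)*3)) = 457435/363334 + 2*27 = 457435/363334 + 54 = 20077471/363334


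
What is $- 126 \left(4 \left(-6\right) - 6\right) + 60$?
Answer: $3840$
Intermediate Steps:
$- 126 \left(4 \left(-6\right) - 6\right) + 60 = - 126 \left(-24 - 6\right) + 60 = \left(-126\right) \left(-30\right) + 60 = 3780 + 60 = 3840$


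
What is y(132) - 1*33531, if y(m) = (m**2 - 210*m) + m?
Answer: -43695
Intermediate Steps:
y(m) = m**2 - 209*m
y(132) - 1*33531 = 132*(-209 + 132) - 1*33531 = 132*(-77) - 33531 = -10164 - 33531 = -43695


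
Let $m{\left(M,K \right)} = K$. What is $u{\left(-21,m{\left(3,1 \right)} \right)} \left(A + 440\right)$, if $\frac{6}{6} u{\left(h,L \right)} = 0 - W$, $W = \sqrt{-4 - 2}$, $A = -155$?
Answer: $- 285 i \sqrt{6} \approx - 698.1 i$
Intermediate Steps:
$W = i \sqrt{6}$ ($W = \sqrt{-6} = i \sqrt{6} \approx 2.4495 i$)
$u{\left(h,L \right)} = - i \sqrt{6}$ ($u{\left(h,L \right)} = 0 - i \sqrt{6} = - i \sqrt{6}$)
$u{\left(-21,m{\left(3,1 \right)} \right)} \left(A + 440\right) = - i \sqrt{6} \left(-155 + 440\right) = - i \sqrt{6} \cdot 285 = - 285 i \sqrt{6}$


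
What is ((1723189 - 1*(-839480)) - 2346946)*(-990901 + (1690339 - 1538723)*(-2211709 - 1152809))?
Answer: -110043700366323047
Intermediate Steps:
((1723189 - 1*(-839480)) - 2346946)*(-990901 + (1690339 - 1538723)*(-2211709 - 1152809)) = ((1723189 + 839480) - 2346946)*(-990901 + 151616*(-3364518)) = (2562669 - 2346946)*(-990901 - 510114761088) = 215723*(-510115751989) = -110043700366323047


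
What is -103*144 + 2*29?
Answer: -14774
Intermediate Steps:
-103*144 + 2*29 = -14832 + 58 = -14774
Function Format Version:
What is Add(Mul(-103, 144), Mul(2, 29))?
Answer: -14774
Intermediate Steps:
Add(Mul(-103, 144), Mul(2, 29)) = Add(-14832, 58) = -14774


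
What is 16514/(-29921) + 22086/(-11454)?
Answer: -141664427/57119189 ≈ -2.4802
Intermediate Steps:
16514/(-29921) + 22086/(-11454) = 16514*(-1/29921) + 22086*(-1/11454) = -16514/29921 - 3681/1909 = -141664427/57119189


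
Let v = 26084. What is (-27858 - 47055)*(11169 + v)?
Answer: -2790733989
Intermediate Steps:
(-27858 - 47055)*(11169 + v) = (-27858 - 47055)*(11169 + 26084) = -74913*37253 = -2790733989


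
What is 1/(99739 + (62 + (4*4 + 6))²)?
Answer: 1/106795 ≈ 9.3637e-6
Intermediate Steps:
1/(99739 + (62 + (4*4 + 6))²) = 1/(99739 + (62 + (16 + 6))²) = 1/(99739 + (62 + 22)²) = 1/(99739 + 84²) = 1/(99739 + 7056) = 1/106795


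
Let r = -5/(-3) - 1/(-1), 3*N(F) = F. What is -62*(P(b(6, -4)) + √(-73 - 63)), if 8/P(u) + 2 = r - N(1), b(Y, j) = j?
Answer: -1488 - 124*I*√34 ≈ -1488.0 - 723.04*I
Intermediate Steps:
N(F) = F/3
r = 8/3 (r = -5*(-⅓) - 1*(-1) = 5/3 + 1 = 8/3 ≈ 2.6667)
P(u) = 24 (P(u) = 8/(-2 + (8/3 - 1/3)) = 8/(-2 + (8/3 - 1*⅓)) = 8/(-2 + (8/3 - ⅓)) = 8/(-2 + 7/3) = 8/(⅓) = 8*3 = 24)
-62*(P(b(6, -4)) + √(-73 - 63)) = -62*(24 + √(-73 - 63)) = -62*(24 + √(-136)) = -62*(24 + 2*I*√34) = -1488 - 124*I*√34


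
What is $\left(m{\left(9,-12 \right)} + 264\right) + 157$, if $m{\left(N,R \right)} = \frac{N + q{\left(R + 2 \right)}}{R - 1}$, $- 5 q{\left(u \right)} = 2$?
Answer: $\frac{27322}{65} \approx 420.34$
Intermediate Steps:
$q{\left(u \right)} = - \frac{2}{5}$ ($q{\left(u \right)} = \left(- \frac{1}{5}\right) 2 = - \frac{2}{5}$)
$m{\left(N,R \right)} = \frac{- \frac{2}{5} + N}{-1 + R}$ ($m{\left(N,R \right)} = \frac{N - \frac{2}{5}}{R - 1} = \frac{- \frac{2}{5} + N}{-1 + R}$)
$\left(m{\left(9,-12 \right)} + 264\right) + 157 = \left(\frac{- \frac{2}{5} + 9}{-1 - 12} + 264\right) + 157 = \left(\frac{1}{-13} \cdot \frac{43}{5} + 264\right) + 157 = \left(\left(- \frac{1}{13}\right) \frac{43}{5} + 264\right) + 157 = \left(- \frac{43}{65} + 264\right) + 157 = \frac{17117}{65} + 157 = \frac{27322}{65}$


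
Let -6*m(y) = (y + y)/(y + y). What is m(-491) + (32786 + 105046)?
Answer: 826991/6 ≈ 1.3783e+5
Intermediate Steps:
m(y) = -⅙ (m(y) = -(y + y)/(6*(y + y)) = -2*y/(6*(2*y)) = -2*y*1/(2*y)/6 = -⅙*1 = -⅙)
m(-491) + (32786 + 105046) = -⅙ + (32786 + 105046) = -⅙ + 137832 = 826991/6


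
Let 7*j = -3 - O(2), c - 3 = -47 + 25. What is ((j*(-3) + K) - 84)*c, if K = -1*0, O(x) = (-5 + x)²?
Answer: 10488/7 ≈ 1498.3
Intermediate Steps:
K = 0
c = -19 (c = 3 + (-47 + 25) = 3 - 22 = -19)
j = -12/7 (j = (-3 - (-5 + 2)²)/7 = (-3 - 1*(-3)²)/7 = (-3 - 1*9)/7 = (-3 - 9)/7 = (⅐)*(-12) = -12/7 ≈ -1.7143)
((j*(-3) + K) - 84)*c = ((-12/7*(-3) + 0) - 84)*(-19) = ((36/7 + 0) - 84)*(-19) = (36/7 - 84)*(-19) = -552/7*(-19) = 10488/7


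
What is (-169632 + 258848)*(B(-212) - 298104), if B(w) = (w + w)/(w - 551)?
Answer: -20292440424448/763 ≈ -2.6596e+10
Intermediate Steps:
B(w) = 2*w/(-551 + w) (B(w) = (2*w)/(-551 + w) = 2*w/(-551 + w))
(-169632 + 258848)*(B(-212) - 298104) = (-169632 + 258848)*(2*(-212)/(-551 - 212) - 298104) = 89216*(2*(-212)/(-763) - 298104) = 89216*(2*(-212)*(-1/763) - 298104) = 89216*(424/763 - 298104) = 89216*(-227452928/763) = -20292440424448/763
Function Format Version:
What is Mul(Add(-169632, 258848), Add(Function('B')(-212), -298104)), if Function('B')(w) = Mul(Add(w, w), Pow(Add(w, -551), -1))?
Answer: Rational(-20292440424448, 763) ≈ -2.6596e+10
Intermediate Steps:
Function('B')(w) = Mul(2, w, Pow(Add(-551, w), -1)) (Function('B')(w) = Mul(Mul(2, w), Pow(Add(-551, w), -1)) = Mul(2, w, Pow(Add(-551, w), -1)))
Mul(Add(-169632, 258848), Add(Function('B')(-212), -298104)) = Mul(Add(-169632, 258848), Add(Mul(2, -212, Pow(Add(-551, -212), -1)), -298104)) = Mul(89216, Add(Mul(2, -212, Pow(-763, -1)), -298104)) = Mul(89216, Add(Mul(2, -212, Rational(-1, 763)), -298104)) = Mul(89216, Add(Rational(424, 763), -298104)) = Mul(89216, Rational(-227452928, 763)) = Rational(-20292440424448, 763)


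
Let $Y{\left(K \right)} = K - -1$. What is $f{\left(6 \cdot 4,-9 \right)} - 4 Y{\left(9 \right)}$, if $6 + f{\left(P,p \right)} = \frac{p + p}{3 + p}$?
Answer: $-43$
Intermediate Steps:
$f{\left(P,p \right)} = -6 + \frac{2 p}{3 + p}$ ($f{\left(P,p \right)} = -6 + \frac{p + p}{3 + p} = -6 + \frac{2 p}{3 + p}$)
$Y{\left(K \right)} = 1 + K$ ($Y{\left(K \right)} = K + 1 = 1 + K$)
$f{\left(6 \cdot 4,-9 \right)} - 4 Y{\left(9 \right)} = \frac{2 \left(-9 - -18\right)}{3 - 9} - 4 \left(1 + 9\right) = \frac{2 \left(-9 + 18\right)}{-6} - 40 = 2 \left(- \frac{1}{6}\right) 9 - 40 = -3 - 40 = -43$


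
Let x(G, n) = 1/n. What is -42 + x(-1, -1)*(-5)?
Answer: -37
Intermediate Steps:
-42 + x(-1, -1)*(-5) = -42 - 5/(-1) = -42 - 1*(-5) = -42 + 5 = -37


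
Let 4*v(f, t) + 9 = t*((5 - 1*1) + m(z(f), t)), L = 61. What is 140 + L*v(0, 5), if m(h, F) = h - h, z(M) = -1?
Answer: 1231/4 ≈ 307.75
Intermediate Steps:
m(h, F) = 0
v(f, t) = -9/4 + t (v(f, t) = -9/4 + (t*((5 - 1*1) + 0))/4 = -9/4 + (t*((5 - 1) + 0))/4 = -9/4 + (t*(4 + 0))/4 = -9/4 + (t*4)/4 = -9/4 + (4*t)/4 = -9/4 + t)
140 + L*v(0, 5) = 140 + 61*(-9/4 + 5) = 140 + 61*(11/4) = 140 + 671/4 = 1231/4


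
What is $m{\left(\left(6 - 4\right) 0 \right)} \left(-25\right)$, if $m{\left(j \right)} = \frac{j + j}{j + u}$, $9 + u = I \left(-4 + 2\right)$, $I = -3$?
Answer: $0$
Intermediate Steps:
$u = -3$ ($u = -9 - 3 \left(-4 + 2\right) = -9 - -6 = -9 + 6 = -3$)
$m{\left(j \right)} = \frac{2 j}{-3 + j}$ ($m{\left(j \right)} = \frac{j + j}{j - 3} = \frac{2 j}{-3 + j}$)
$m{\left(\left(6 - 4\right) 0 \right)} \left(-25\right) = \frac{2 \left(6 - 4\right) 0}{-3 + \left(6 - 4\right) 0} \left(-25\right) = \frac{2 \cdot 2 \cdot 0}{-3 + 2 \cdot 0} \left(-25\right) = 2 \cdot 0 \frac{1}{-3 + 0} \left(-25\right) = 2 \cdot 0 \frac{1}{-3} \left(-25\right) = 2 \cdot 0 \left(- \frac{1}{3}\right) \left(-25\right) = 0 \left(-25\right) = 0$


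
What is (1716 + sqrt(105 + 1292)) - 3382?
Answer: -1666 + sqrt(1397) ≈ -1628.6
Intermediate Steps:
(1716 + sqrt(105 + 1292)) - 3382 = (1716 + sqrt(1397)) - 3382 = -1666 + sqrt(1397)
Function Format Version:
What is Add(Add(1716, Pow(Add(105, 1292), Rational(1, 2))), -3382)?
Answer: Add(-1666, Pow(1397, Rational(1, 2))) ≈ -1628.6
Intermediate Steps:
Add(Add(1716, Pow(Add(105, 1292), Rational(1, 2))), -3382) = Add(Add(1716, Pow(1397, Rational(1, 2))), -3382) = Add(-1666, Pow(1397, Rational(1, 2)))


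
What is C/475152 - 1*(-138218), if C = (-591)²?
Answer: 21891636139/158384 ≈ 1.3822e+5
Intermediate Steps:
C = 349281
C/475152 - 1*(-138218) = 349281/475152 - 1*(-138218) = 349281*(1/475152) + 138218 = 116427/158384 + 138218 = 21891636139/158384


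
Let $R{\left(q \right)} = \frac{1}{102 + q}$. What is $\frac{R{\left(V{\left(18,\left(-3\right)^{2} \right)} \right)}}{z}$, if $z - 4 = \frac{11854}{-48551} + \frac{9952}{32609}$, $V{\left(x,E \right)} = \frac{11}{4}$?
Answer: $\frac{3166399118}{1346965732069} \approx 0.0023508$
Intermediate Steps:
$V{\left(x,E \right)} = \frac{11}{4}$ ($V{\left(x,E \right)} = 11 \cdot \frac{1}{4} = \frac{11}{4}$)
$z = \frac{6429430702}{1583199559}$ ($z = 4 + \left(\frac{11854}{-48551} + \frac{9952}{32609}\right) = 4 + \left(11854 \left(- \frac{1}{48551}\right) + 9952 \cdot \frac{1}{32609}\right) = 4 + \left(- \frac{11854}{48551} + \frac{9952}{32609}\right) = 4 + \frac{96632466}{1583199559} = \frac{6429430702}{1583199559} \approx 4.061$)
$\frac{R{\left(V{\left(18,\left(-3\right)^{2} \right)} \right)}}{z} = \frac{1}{\left(102 + \frac{11}{4}\right) \frac{6429430702}{1583199559}} = \frac{1}{\frac{419}{4}} \cdot \frac{1583199559}{6429430702} = \frac{4}{419} \cdot \frac{1583199559}{6429430702} = \frac{3166399118}{1346965732069}$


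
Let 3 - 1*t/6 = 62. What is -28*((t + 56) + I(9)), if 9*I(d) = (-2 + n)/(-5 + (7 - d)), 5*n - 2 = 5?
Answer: 125156/15 ≈ 8343.7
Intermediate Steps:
n = 7/5 (n = ⅖ + (⅕)*5 = ⅖ + 1 = 7/5 ≈ 1.4000)
I(d) = -1/(15*(2 - d)) (I(d) = ((-2 + 7/5)/(-5 + (7 - d)))/9 = (-3/(5*(2 - d)))/9 = -1/(15*(2 - d)))
t = -354 (t = 18 - 6*62 = 18 - 372 = -354)
-28*((t + 56) + I(9)) = -28*((-354 + 56) + 1/(15*(-2 + 9))) = -28*(-298 + (1/15)/7) = -28*(-298 + (1/15)*(⅐)) = -28*(-298 + 1/105) = -28*(-31289/105) = 125156/15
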